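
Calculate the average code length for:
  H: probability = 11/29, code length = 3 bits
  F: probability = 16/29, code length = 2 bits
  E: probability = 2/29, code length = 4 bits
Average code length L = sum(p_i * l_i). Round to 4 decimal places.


Weighted contributions p_i * l_i:
  H: (11/29) * 3 = 33/29
  F: (16/29) * 2 = 32/29
  E: (2/29) * 4 = 8/29
Sum = (33 + 32 + 8)/29 = 73/29

L = 73/29 = 2.5172 bits/symbol


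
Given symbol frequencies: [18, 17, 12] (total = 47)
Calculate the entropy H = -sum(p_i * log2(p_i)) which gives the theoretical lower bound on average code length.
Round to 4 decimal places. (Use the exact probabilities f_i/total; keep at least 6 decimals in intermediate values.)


Per-symbol terms -p_i * log2(p_i) with p_i = f_i/47:
  p = 18/47 = 0.382979: log2(p) = -1.384664, -p*log2(p) = 0.530297
  p = 17/47 = 0.361702: log2(p) = -1.467126, -p*log2(p) = 0.530663
  p = 12/47 = 0.255319: log2(p) = -1.969626, -p*log2(p) = 0.502883
H = 0.530297 + 0.530663 + 0.502883 = 1.563843

H = 1.5638 bits/symbol


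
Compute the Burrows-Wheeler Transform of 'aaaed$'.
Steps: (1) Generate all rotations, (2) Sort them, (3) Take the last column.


Rotations (sorted):
  0: $aaaed -> last char: d
  1: aaaed$ -> last char: $
  2: aaed$a -> last char: a
  3: aed$aa -> last char: a
  4: d$aaae -> last char: e
  5: ed$aaa -> last char: a


BWT = d$aaea


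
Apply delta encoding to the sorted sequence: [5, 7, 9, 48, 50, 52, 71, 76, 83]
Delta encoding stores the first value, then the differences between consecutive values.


First value: 5
Deltas:
  7 - 5 = 2
  9 - 7 = 2
  48 - 9 = 39
  50 - 48 = 2
  52 - 50 = 2
  71 - 52 = 19
  76 - 71 = 5
  83 - 76 = 7


Delta encoded: [5, 2, 2, 39, 2, 2, 19, 5, 7]


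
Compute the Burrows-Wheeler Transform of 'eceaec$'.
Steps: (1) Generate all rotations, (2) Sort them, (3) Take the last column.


Rotations (sorted):
  0: $eceaec -> last char: c
  1: aec$ece -> last char: e
  2: c$eceae -> last char: e
  3: ceaec$e -> last char: e
  4: eaec$ec -> last char: c
  5: ec$ecea -> last char: a
  6: eceaec$ -> last char: $


BWT = ceeeca$


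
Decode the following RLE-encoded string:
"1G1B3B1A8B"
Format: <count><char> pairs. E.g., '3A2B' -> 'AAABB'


Expanding each <count><char> pair:
  1G -> 'G'
  1B -> 'B'
  3B -> 'BBB'
  1A -> 'A'
  8B -> 'BBBBBBBB'

Decoded = GBBBBABBBBBBBB


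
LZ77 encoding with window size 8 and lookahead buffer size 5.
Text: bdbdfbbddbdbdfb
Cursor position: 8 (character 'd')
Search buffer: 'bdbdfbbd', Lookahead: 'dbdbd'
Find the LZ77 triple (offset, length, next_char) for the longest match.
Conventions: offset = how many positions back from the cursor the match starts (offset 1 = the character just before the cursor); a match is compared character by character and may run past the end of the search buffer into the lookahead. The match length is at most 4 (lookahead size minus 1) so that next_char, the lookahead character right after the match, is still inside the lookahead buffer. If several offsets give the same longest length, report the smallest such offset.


Try each offset into the search buffer:
  offset=1 (pos 7, char 'd'): match length 1
  offset=2 (pos 6, char 'b'): match length 0
  offset=3 (pos 5, char 'b'): match length 0
  offset=4 (pos 4, char 'f'): match length 0
  offset=5 (pos 3, char 'd'): match length 1
  offset=6 (pos 2, char 'b'): match length 0
  offset=7 (pos 1, char 'd'): match length 3
  offset=8 (pos 0, char 'b'): match length 0
Longest match has length 3 at offset 7.
next_char = character at position 8 + 3 = 11 -> 'b'

Best match: offset=7, length=3 (matching 'dbd' starting at position 1)
LZ77 triple: (7, 3, 'b')


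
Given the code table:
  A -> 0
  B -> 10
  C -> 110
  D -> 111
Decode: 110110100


Decoding:
110 -> C
110 -> C
10 -> B
0 -> A


Result: CCBA


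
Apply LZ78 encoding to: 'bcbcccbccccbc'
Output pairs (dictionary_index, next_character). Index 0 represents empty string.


LZ78 encoding steps:
Dictionary: {0: ''}
Step 1: w='' (idx 0), next='b' -> output (0, 'b'), add 'b' as idx 1
Step 2: w='' (idx 0), next='c' -> output (0, 'c'), add 'c' as idx 2
Step 3: w='b' (idx 1), next='c' -> output (1, 'c'), add 'bc' as idx 3
Step 4: w='c' (idx 2), next='c' -> output (2, 'c'), add 'cc' as idx 4
Step 5: w='bc' (idx 3), next='c' -> output (3, 'c'), add 'bcc' as idx 5
Step 6: w='cc' (idx 4), next='b' -> output (4, 'b'), add 'ccb' as idx 6
Step 7: w='c' (idx 2), end of input -> output (2, '')


Encoded: [(0, 'b'), (0, 'c'), (1, 'c'), (2, 'c'), (3, 'c'), (4, 'b'), (2, '')]


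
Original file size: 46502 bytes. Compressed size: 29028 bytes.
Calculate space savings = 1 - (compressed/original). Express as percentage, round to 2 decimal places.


ratio = compressed/original = 29028/46502 = 0.624231
savings = 1 - ratio = 1 - 0.624231 = 0.375769
as a percentage: 0.375769 * 100 = 37.58%

Space savings = 1 - 29028/46502 = 37.58%


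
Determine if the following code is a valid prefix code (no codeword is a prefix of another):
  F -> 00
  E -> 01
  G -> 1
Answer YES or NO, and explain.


Checking each pair (does one codeword prefix another?):
  F='00' vs E='01': no prefix
  F='00' vs G='1': no prefix
  E='01' vs F='00': no prefix
  E='01' vs G='1': no prefix
  G='1' vs F='00': no prefix
  G='1' vs E='01': no prefix
No violation found over all pairs.

YES -- this is a valid prefix code. No codeword is a prefix of any other codeword.


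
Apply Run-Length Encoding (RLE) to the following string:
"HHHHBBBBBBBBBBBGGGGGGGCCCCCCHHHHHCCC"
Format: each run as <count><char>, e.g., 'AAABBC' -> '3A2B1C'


Scanning runs left to right:
  i=0: run of 'H' x 4 -> '4H'
  i=4: run of 'B' x 11 -> '11B'
  i=15: run of 'G' x 7 -> '7G'
  i=22: run of 'C' x 6 -> '6C'
  i=28: run of 'H' x 5 -> '5H'
  i=33: run of 'C' x 3 -> '3C'

RLE = 4H11B7G6C5H3C


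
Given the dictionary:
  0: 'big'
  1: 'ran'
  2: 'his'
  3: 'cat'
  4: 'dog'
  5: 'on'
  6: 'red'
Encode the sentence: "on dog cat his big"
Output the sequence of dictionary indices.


Look up each word in the dictionary:
  'on' -> 5
  'dog' -> 4
  'cat' -> 3
  'his' -> 2
  'big' -> 0

Encoded: [5, 4, 3, 2, 0]


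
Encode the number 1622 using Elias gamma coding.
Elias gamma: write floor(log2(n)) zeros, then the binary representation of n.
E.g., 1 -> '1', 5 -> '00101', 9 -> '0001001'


num_bits = floor(log2(1622)) + 1 = 11
leading_zeros = num_bits - 1 = 10
binary(1622) = 11001010110

Elias gamma(1622) = '0000000000' + '11001010110' = 000000000011001010110 (21 bits)


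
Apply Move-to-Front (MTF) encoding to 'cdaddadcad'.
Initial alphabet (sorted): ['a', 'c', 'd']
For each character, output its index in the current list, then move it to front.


MTF encoding:
'c': index 1 in ['a', 'c', 'd'] -> ['c', 'a', 'd']
'd': index 2 in ['c', 'a', 'd'] -> ['d', 'c', 'a']
'a': index 2 in ['d', 'c', 'a'] -> ['a', 'd', 'c']
'd': index 1 in ['a', 'd', 'c'] -> ['d', 'a', 'c']
'd': index 0 in ['d', 'a', 'c'] -> ['d', 'a', 'c']
'a': index 1 in ['d', 'a', 'c'] -> ['a', 'd', 'c']
'd': index 1 in ['a', 'd', 'c'] -> ['d', 'a', 'c']
'c': index 2 in ['d', 'a', 'c'] -> ['c', 'd', 'a']
'a': index 2 in ['c', 'd', 'a'] -> ['a', 'c', 'd']
'd': index 2 in ['a', 'c', 'd'] -> ['d', 'a', 'c']


Output: [1, 2, 2, 1, 0, 1, 1, 2, 2, 2]


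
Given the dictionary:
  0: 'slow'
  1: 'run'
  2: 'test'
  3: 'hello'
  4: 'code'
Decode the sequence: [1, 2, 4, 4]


Look up each index in the dictionary:
  1 -> 'run'
  2 -> 'test'
  4 -> 'code'
  4 -> 'code'

Decoded: "run test code code"


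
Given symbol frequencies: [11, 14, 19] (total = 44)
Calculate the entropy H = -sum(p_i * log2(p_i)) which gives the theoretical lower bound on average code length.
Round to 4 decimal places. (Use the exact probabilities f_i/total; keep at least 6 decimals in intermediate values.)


Per-symbol terms -p_i * log2(p_i) with p_i = f_i/44:
  p = 11/44 = 0.250000: log2(p) = -2.000000, -p*log2(p) = 0.500000
  p = 14/44 = 0.318182: log2(p) = -1.652077, -p*log2(p) = 0.525661
  p = 19/44 = 0.431818: log2(p) = -1.211504, -p*log2(p) = 0.523149
H = 0.500000 + 0.525661 + 0.523149 = 1.548810

H = 1.5488 bits/symbol


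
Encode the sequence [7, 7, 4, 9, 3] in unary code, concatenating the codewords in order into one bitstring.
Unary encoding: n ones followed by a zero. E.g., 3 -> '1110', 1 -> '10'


Encode each number as n ones followed by a terminating 0:
  7 -> 11111110 (8 bits)
  7 -> 11111110 (8 bits)
  4 -> 11110 (5 bits)
  9 -> 1111111110 (10 bits)
  3 -> 1110 (4 bits)
Total length = 8 + 8 + 5 + 10 + 4 = 35 bits.

Unary([7, 7, 4, 9, 3]) = 11111110111111101111011111111101110 (35 bits)


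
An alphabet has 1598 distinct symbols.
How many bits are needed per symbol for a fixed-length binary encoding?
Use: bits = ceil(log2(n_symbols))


log2(1598) = 10.6421
Bracket: 2^10 = 1024 < 1598 <= 2^11 = 2048
So ceil(log2(1598)) = 11

bits = ceil(log2(1598)) = ceil(10.6421) = 11 bits


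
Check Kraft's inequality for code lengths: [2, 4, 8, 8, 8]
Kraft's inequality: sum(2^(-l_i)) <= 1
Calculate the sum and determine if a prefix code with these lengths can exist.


Sum = 2^(-2) + 2^(-4) + 2^(-8) + 2^(-8) + 2^(-8)
    = 0.25 + 0.0625 + 0.00390625 + 0.00390625 + 0.00390625
    = 83/256 = 0.32421875
Since 0.32421875 <= 1, Kraft's inequality IS satisfied.
A prefix code with these lengths CAN exist.

Kraft sum = 0.32421875. Satisfied.


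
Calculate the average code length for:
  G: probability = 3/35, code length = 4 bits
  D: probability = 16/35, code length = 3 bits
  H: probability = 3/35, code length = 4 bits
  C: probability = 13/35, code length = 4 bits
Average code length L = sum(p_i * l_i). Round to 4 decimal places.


Weighted contributions p_i * l_i:
  G: (3/35) * 4 = 12/35
  D: (16/35) * 3 = 48/35
  H: (3/35) * 4 = 12/35
  C: (13/35) * 4 = 52/35
Sum = (12 + 48 + 12 + 52)/35 = 124/35

L = 124/35 = 3.5429 bits/symbol


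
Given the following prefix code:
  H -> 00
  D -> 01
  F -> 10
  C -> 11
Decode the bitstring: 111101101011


Decoding step by step:
Bits 11 -> C
Bits 11 -> C
Bits 01 -> D
Bits 10 -> F
Bits 10 -> F
Bits 11 -> C


Decoded message: CCDFFC


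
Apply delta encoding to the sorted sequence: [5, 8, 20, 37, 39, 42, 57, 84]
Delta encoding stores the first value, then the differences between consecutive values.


First value: 5
Deltas:
  8 - 5 = 3
  20 - 8 = 12
  37 - 20 = 17
  39 - 37 = 2
  42 - 39 = 3
  57 - 42 = 15
  84 - 57 = 27


Delta encoded: [5, 3, 12, 17, 2, 3, 15, 27]


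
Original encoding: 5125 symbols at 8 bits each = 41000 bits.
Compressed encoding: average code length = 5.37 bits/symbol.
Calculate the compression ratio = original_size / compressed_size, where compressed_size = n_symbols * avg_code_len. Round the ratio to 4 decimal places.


original_size = n_symbols * orig_bits = 5125 * 8 = 41000 bits
compressed_size = n_symbols * avg_code_len = 5125 * 5.37 = 27521.25 bits
ratio = original_size / compressed_size = 41000 / 27521.25 = 1.4898

Compression ratio = 1.4898


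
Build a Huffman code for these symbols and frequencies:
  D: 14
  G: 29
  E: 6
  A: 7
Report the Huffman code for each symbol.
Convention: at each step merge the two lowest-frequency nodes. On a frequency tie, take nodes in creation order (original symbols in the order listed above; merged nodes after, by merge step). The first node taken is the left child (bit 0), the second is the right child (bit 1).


Huffman tree construction:
Step 1: Merge E(6) + A(7) = 13
Step 2: Merge (E+A)(13) + D(14) = 27
Step 3: Merge ((E+A)+D)(27) + G(29) = 56
Read each symbol's code off the tree from the root (left child = 0, right child = 1).

Codes:
  D: 01 (length 2)
  G: 1 (length 1)
  E: 000 (length 3)
  A: 001 (length 3)
Average code length: 96/56 = 1.7143 bits/symbol


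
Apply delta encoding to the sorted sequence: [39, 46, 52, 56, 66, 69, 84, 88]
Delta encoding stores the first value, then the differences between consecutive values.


First value: 39
Deltas:
  46 - 39 = 7
  52 - 46 = 6
  56 - 52 = 4
  66 - 56 = 10
  69 - 66 = 3
  84 - 69 = 15
  88 - 84 = 4


Delta encoded: [39, 7, 6, 4, 10, 3, 15, 4]


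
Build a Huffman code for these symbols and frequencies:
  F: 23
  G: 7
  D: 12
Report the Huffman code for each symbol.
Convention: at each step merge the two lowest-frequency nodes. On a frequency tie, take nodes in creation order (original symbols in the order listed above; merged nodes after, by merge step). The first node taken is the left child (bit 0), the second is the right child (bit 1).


Huffman tree construction:
Step 1: Merge G(7) + D(12) = 19
Step 2: Merge (G+D)(19) + F(23) = 42
Read each symbol's code off the tree from the root (left child = 0, right child = 1).

Codes:
  F: 1 (length 1)
  G: 00 (length 2)
  D: 01 (length 2)
Average code length: 61/42 = 1.4524 bits/symbol


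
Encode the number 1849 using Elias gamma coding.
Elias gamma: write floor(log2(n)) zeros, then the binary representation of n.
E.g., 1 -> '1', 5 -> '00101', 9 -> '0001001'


num_bits = floor(log2(1849)) + 1 = 11
leading_zeros = num_bits - 1 = 10
binary(1849) = 11100111001

Elias gamma(1849) = '0000000000' + '11100111001' = 000000000011100111001 (21 bits)


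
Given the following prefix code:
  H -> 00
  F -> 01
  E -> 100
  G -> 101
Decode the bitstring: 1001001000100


Decoding step by step:
Bits 100 -> E
Bits 100 -> E
Bits 100 -> E
Bits 01 -> F
Bits 00 -> H


Decoded message: EEEFH


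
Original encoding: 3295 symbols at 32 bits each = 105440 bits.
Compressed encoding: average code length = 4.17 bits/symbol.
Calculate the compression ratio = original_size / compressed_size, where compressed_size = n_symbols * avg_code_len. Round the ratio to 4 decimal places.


original_size = n_symbols * orig_bits = 3295 * 32 = 105440 bits
compressed_size = n_symbols * avg_code_len = 3295 * 4.17 = 13740.15 bits
ratio = original_size / compressed_size = 105440 / 13740.15 = 7.6739

Compression ratio = 7.6739


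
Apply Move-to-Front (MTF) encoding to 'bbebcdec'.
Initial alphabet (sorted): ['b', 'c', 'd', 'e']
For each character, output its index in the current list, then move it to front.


MTF encoding:
'b': index 0 in ['b', 'c', 'd', 'e'] -> ['b', 'c', 'd', 'e']
'b': index 0 in ['b', 'c', 'd', 'e'] -> ['b', 'c', 'd', 'e']
'e': index 3 in ['b', 'c', 'd', 'e'] -> ['e', 'b', 'c', 'd']
'b': index 1 in ['e', 'b', 'c', 'd'] -> ['b', 'e', 'c', 'd']
'c': index 2 in ['b', 'e', 'c', 'd'] -> ['c', 'b', 'e', 'd']
'd': index 3 in ['c', 'b', 'e', 'd'] -> ['d', 'c', 'b', 'e']
'e': index 3 in ['d', 'c', 'b', 'e'] -> ['e', 'd', 'c', 'b']
'c': index 2 in ['e', 'd', 'c', 'b'] -> ['c', 'e', 'd', 'b']


Output: [0, 0, 3, 1, 2, 3, 3, 2]


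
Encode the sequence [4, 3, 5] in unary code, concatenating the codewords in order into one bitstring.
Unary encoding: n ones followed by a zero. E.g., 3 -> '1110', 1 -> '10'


Encode each number as n ones followed by a terminating 0:
  4 -> 11110 (5 bits)
  3 -> 1110 (4 bits)
  5 -> 111110 (6 bits)
Total length = 5 + 4 + 6 = 15 bits.

Unary([4, 3, 5]) = 111101110111110 (15 bits)


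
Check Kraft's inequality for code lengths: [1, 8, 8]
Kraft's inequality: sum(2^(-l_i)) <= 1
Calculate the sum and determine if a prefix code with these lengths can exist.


Sum = 2^(-1) + 2^(-8) + 2^(-8)
    = 0.5 + 0.00390625 + 0.00390625
    = 130/256 = 0.5078125
Since 0.5078125 <= 1, Kraft's inequality IS satisfied.
A prefix code with these lengths CAN exist.

Kraft sum = 0.5078125. Satisfied.


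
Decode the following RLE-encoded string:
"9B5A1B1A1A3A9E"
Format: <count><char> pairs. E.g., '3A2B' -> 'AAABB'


Expanding each <count><char> pair:
  9B -> 'BBBBBBBBB'
  5A -> 'AAAAA'
  1B -> 'B'
  1A -> 'A'
  1A -> 'A'
  3A -> 'AAA'
  9E -> 'EEEEEEEEE'

Decoded = BBBBBBBBBAAAAABAAAAAEEEEEEEEE


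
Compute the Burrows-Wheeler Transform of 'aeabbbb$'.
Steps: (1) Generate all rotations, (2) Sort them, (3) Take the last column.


Rotations (sorted):
  0: $aeabbbb -> last char: b
  1: abbbb$ae -> last char: e
  2: aeabbbb$ -> last char: $
  3: b$aeabbb -> last char: b
  4: bb$aeabb -> last char: b
  5: bbb$aeab -> last char: b
  6: bbbb$aea -> last char: a
  7: eabbbb$a -> last char: a


BWT = be$bbbaa


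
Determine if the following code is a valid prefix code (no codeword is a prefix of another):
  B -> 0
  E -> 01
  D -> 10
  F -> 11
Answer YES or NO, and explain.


Checking each pair (does one codeword prefix another?):
  B='0' vs E='01': prefix -- VIOLATION

NO -- this is NOT a valid prefix code. B (0) is a prefix of E (01).


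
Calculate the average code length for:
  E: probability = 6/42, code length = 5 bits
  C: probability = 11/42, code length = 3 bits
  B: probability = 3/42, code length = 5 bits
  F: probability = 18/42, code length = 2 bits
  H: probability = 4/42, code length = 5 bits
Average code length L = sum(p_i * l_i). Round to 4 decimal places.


Weighted contributions p_i * l_i:
  E: (6/42) * 5 = 30/42
  C: (11/42) * 3 = 33/42
  B: (3/42) * 5 = 15/42
  F: (18/42) * 2 = 36/42
  H: (4/42) * 5 = 20/42
Sum = (30 + 33 + 15 + 36 + 20)/42 = 134/42

L = 134/42 = 3.1905 bits/symbol


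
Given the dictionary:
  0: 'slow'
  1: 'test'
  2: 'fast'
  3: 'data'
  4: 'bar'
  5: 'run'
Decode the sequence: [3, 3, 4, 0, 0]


Look up each index in the dictionary:
  3 -> 'data'
  3 -> 'data'
  4 -> 'bar'
  0 -> 'slow'
  0 -> 'slow'

Decoded: "data data bar slow slow"


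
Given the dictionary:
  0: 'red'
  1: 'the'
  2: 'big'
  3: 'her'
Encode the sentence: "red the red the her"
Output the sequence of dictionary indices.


Look up each word in the dictionary:
  'red' -> 0
  'the' -> 1
  'red' -> 0
  'the' -> 1
  'her' -> 3

Encoded: [0, 1, 0, 1, 3]


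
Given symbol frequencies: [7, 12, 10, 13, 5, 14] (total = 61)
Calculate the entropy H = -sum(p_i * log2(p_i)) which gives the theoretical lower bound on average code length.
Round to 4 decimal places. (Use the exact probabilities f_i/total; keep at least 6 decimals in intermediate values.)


Per-symbol terms -p_i * log2(p_i) with p_i = f_i/61:
  p = 7/61 = 0.114754: log2(p) = -3.123382, -p*log2(p) = 0.358421
  p = 12/61 = 0.196721: log2(p) = -2.345775, -p*log2(p) = 0.461464
  p = 10/61 = 0.163934: log2(p) = -2.608809, -p*log2(p) = 0.427674
  p = 13/61 = 0.213115: log2(p) = -2.230298, -p*log2(p) = 0.475309
  p = 5/61 = 0.081967: log2(p) = -3.608809, -p*log2(p) = 0.295804
  p = 14/61 = 0.229508: log2(p) = -2.123382, -p*log2(p) = 0.487334
H = 0.358421 + 0.461464 + 0.427674 + 0.475309 + 0.295804 + 0.487334 = 2.506006

H = 2.506 bits/symbol


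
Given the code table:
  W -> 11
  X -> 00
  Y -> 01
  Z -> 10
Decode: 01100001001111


Decoding:
01 -> Y
10 -> Z
00 -> X
01 -> Y
00 -> X
11 -> W
11 -> W


Result: YZXYXWW


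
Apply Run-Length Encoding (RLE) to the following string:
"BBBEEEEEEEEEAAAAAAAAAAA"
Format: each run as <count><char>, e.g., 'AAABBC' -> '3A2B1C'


Scanning runs left to right:
  i=0: run of 'B' x 3 -> '3B'
  i=3: run of 'E' x 9 -> '9E'
  i=12: run of 'A' x 11 -> '11A'

RLE = 3B9E11A


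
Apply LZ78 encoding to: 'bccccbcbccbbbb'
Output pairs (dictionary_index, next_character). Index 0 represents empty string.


LZ78 encoding steps:
Dictionary: {0: ''}
Step 1: w='' (idx 0), next='b' -> output (0, 'b'), add 'b' as idx 1
Step 2: w='' (idx 0), next='c' -> output (0, 'c'), add 'c' as idx 2
Step 3: w='c' (idx 2), next='c' -> output (2, 'c'), add 'cc' as idx 3
Step 4: w='c' (idx 2), next='b' -> output (2, 'b'), add 'cb' as idx 4
Step 5: w='cb' (idx 4), next='c' -> output (4, 'c'), add 'cbc' as idx 5
Step 6: w='cb' (idx 4), next='b' -> output (4, 'b'), add 'cbb' as idx 6
Step 7: w='b' (idx 1), next='b' -> output (1, 'b'), add 'bb' as idx 7


Encoded: [(0, 'b'), (0, 'c'), (2, 'c'), (2, 'b'), (4, 'c'), (4, 'b'), (1, 'b')]


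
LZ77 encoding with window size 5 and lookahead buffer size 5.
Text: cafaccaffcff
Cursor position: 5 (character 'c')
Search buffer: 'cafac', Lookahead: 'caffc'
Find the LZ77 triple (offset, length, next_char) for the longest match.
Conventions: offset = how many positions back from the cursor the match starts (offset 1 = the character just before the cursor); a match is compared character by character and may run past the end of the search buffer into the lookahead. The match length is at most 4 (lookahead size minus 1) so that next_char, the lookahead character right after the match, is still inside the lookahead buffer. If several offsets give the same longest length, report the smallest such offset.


Try each offset into the search buffer:
  offset=1 (pos 4, char 'c'): match length 1
  offset=2 (pos 3, char 'a'): match length 0
  offset=3 (pos 2, char 'f'): match length 0
  offset=4 (pos 1, char 'a'): match length 0
  offset=5 (pos 0, char 'c'): match length 3
Longest match has length 3 at offset 5.
next_char = character at position 5 + 3 = 8 -> 'f'

Best match: offset=5, length=3 (matching 'caf' starting at position 0)
LZ77 triple: (5, 3, 'f')


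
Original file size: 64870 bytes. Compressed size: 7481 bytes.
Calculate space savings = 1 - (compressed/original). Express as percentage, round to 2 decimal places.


ratio = compressed/original = 7481/64870 = 0.115323
savings = 1 - ratio = 1 - 0.115323 = 0.884677
as a percentage: 0.884677 * 100 = 88.47%

Space savings = 1 - 7481/64870 = 88.47%


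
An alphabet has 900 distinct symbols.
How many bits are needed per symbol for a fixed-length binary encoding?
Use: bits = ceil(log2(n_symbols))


log2(900) = 9.8138
Bracket: 2^9 = 512 < 900 <= 2^10 = 1024
So ceil(log2(900)) = 10

bits = ceil(log2(900)) = ceil(9.8138) = 10 bits


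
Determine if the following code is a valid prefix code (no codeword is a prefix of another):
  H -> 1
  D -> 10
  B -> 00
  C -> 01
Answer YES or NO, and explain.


Checking each pair (does one codeword prefix another?):
  H='1' vs D='10': prefix -- VIOLATION

NO -- this is NOT a valid prefix code. H (1) is a prefix of D (10).


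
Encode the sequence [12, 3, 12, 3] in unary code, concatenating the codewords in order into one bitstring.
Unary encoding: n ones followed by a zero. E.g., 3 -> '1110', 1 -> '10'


Encode each number as n ones followed by a terminating 0:
  12 -> 1111111111110 (13 bits)
  3 -> 1110 (4 bits)
  12 -> 1111111111110 (13 bits)
  3 -> 1110 (4 bits)
Total length = 13 + 4 + 13 + 4 = 34 bits.

Unary([12, 3, 12, 3]) = 1111111111110111011111111111101110 (34 bits)


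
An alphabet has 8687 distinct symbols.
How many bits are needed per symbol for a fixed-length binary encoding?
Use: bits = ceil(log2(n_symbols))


log2(8687) = 13.0846
Bracket: 2^13 = 8192 < 8687 <= 2^14 = 16384
So ceil(log2(8687)) = 14

bits = ceil(log2(8687)) = ceil(13.0846) = 14 bits


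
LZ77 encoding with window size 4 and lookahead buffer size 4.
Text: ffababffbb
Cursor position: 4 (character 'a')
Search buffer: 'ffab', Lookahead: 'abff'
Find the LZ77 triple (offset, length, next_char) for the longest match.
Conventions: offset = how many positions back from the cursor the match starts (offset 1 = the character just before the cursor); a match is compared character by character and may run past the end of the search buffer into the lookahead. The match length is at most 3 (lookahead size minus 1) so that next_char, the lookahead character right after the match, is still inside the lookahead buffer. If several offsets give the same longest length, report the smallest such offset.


Try each offset into the search buffer:
  offset=1 (pos 3, char 'b'): match length 0
  offset=2 (pos 2, char 'a'): match length 2
  offset=3 (pos 1, char 'f'): match length 0
  offset=4 (pos 0, char 'f'): match length 0
Longest match has length 2 at offset 2.
next_char = character at position 4 + 2 = 6 -> 'f'

Best match: offset=2, length=2 (matching 'ab' starting at position 2)
LZ77 triple: (2, 2, 'f')


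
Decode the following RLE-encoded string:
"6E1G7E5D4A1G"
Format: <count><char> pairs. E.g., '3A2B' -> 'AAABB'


Expanding each <count><char> pair:
  6E -> 'EEEEEE'
  1G -> 'G'
  7E -> 'EEEEEEE'
  5D -> 'DDDDD'
  4A -> 'AAAA'
  1G -> 'G'

Decoded = EEEEEEGEEEEEEEDDDDDAAAAG


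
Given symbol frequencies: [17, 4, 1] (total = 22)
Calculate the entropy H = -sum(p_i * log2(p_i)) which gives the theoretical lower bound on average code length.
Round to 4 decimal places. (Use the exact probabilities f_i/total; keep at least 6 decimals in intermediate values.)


Per-symbol terms -p_i * log2(p_i) with p_i = f_i/22:
  p = 17/22 = 0.772727: log2(p) = -0.371969, -p*log2(p) = 0.287430
  p = 4/22 = 0.181818: log2(p) = -2.459432, -p*log2(p) = 0.447169
  p = 1/22 = 0.045455: log2(p) = -4.459432, -p*log2(p) = 0.202701
H = 0.287430 + 0.447169 + 0.202701 = 0.937300

H = 0.9373 bits/symbol


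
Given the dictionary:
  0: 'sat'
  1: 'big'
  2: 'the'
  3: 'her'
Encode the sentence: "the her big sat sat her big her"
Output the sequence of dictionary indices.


Look up each word in the dictionary:
  'the' -> 2
  'her' -> 3
  'big' -> 1
  'sat' -> 0
  'sat' -> 0
  'her' -> 3
  'big' -> 1
  'her' -> 3

Encoded: [2, 3, 1, 0, 0, 3, 1, 3]


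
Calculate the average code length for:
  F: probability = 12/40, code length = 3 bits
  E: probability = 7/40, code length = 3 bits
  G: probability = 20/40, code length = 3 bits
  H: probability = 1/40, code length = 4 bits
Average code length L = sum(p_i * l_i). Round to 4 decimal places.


Weighted contributions p_i * l_i:
  F: (12/40) * 3 = 36/40
  E: (7/40) * 3 = 21/40
  G: (20/40) * 3 = 60/40
  H: (1/40) * 4 = 4/40
Sum = (36 + 21 + 60 + 4)/40 = 121/40

L = 121/40 = 3.0250 bits/symbol


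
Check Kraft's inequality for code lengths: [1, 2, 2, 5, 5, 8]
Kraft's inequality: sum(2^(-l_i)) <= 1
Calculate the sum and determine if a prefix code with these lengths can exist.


Sum = 2^(-1) + 2^(-2) + 2^(-2) + 2^(-5) + 2^(-5) + 2^(-8)
    = 0.5 + 0.25 + 0.25 + 0.03125 + 0.03125 + 0.00390625
    = 273/256 = 1.06640625
Since 1.06640625 > 1, Kraft's inequality is NOT satisfied.
A prefix code with these lengths CANNOT exist.

Kraft sum = 1.06640625. Not satisfied.


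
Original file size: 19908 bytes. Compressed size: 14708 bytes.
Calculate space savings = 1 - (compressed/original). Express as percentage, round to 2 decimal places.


ratio = compressed/original = 14708/19908 = 0.738798
savings = 1 - ratio = 1 - 0.738798 = 0.261202
as a percentage: 0.261202 * 100 = 26.12%

Space savings = 1 - 14708/19908 = 26.12%


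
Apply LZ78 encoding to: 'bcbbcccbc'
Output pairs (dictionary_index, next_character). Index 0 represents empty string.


LZ78 encoding steps:
Dictionary: {0: ''}
Step 1: w='' (idx 0), next='b' -> output (0, 'b'), add 'b' as idx 1
Step 2: w='' (idx 0), next='c' -> output (0, 'c'), add 'c' as idx 2
Step 3: w='b' (idx 1), next='b' -> output (1, 'b'), add 'bb' as idx 3
Step 4: w='c' (idx 2), next='c' -> output (2, 'c'), add 'cc' as idx 4
Step 5: w='c' (idx 2), next='b' -> output (2, 'b'), add 'cb' as idx 5
Step 6: w='c' (idx 2), end of input -> output (2, '')


Encoded: [(0, 'b'), (0, 'c'), (1, 'b'), (2, 'c'), (2, 'b'), (2, '')]


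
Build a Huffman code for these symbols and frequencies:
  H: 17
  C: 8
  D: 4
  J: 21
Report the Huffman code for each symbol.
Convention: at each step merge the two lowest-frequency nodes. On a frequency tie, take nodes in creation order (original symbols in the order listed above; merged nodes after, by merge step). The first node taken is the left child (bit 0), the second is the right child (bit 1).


Huffman tree construction:
Step 1: Merge D(4) + C(8) = 12
Step 2: Merge (D+C)(12) + H(17) = 29
Step 3: Merge J(21) + ((D+C)+H)(29) = 50
Read each symbol's code off the tree from the root (left child = 0, right child = 1).

Codes:
  H: 11 (length 2)
  C: 101 (length 3)
  D: 100 (length 3)
  J: 0 (length 1)
Average code length: 91/50 = 1.8200 bits/symbol


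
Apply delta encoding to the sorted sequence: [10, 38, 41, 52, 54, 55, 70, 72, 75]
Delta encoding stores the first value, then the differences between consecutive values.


First value: 10
Deltas:
  38 - 10 = 28
  41 - 38 = 3
  52 - 41 = 11
  54 - 52 = 2
  55 - 54 = 1
  70 - 55 = 15
  72 - 70 = 2
  75 - 72 = 3


Delta encoded: [10, 28, 3, 11, 2, 1, 15, 2, 3]


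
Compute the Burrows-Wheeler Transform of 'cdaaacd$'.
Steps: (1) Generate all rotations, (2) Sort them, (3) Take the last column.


Rotations (sorted):
  0: $cdaaacd -> last char: d
  1: aaacd$cd -> last char: d
  2: aacd$cda -> last char: a
  3: acd$cdaa -> last char: a
  4: cd$cdaaa -> last char: a
  5: cdaaacd$ -> last char: $
  6: d$cdaaac -> last char: c
  7: daaacd$c -> last char: c


BWT = ddaaa$cc


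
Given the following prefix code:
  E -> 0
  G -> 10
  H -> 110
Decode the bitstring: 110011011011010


Decoding step by step:
Bits 110 -> H
Bits 0 -> E
Bits 110 -> H
Bits 110 -> H
Bits 110 -> H
Bits 10 -> G


Decoded message: HEHHHG


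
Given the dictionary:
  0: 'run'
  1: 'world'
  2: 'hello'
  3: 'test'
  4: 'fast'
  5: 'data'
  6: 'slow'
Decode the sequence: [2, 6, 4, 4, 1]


Look up each index in the dictionary:
  2 -> 'hello'
  6 -> 'slow'
  4 -> 'fast'
  4 -> 'fast'
  1 -> 'world'

Decoded: "hello slow fast fast world"


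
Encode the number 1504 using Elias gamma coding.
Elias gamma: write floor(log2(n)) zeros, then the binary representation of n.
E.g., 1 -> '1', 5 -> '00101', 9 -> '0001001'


num_bits = floor(log2(1504)) + 1 = 11
leading_zeros = num_bits - 1 = 10
binary(1504) = 10111100000

Elias gamma(1504) = '0000000000' + '10111100000' = 000000000010111100000 (21 bits)


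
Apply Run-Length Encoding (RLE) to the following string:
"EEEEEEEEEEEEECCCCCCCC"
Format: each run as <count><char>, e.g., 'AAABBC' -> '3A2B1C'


Scanning runs left to right:
  i=0: run of 'E' x 13 -> '13E'
  i=13: run of 'C' x 8 -> '8C'

RLE = 13E8C


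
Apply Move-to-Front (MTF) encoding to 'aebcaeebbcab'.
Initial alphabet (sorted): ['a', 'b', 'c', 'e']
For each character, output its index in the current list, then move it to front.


MTF encoding:
'a': index 0 in ['a', 'b', 'c', 'e'] -> ['a', 'b', 'c', 'e']
'e': index 3 in ['a', 'b', 'c', 'e'] -> ['e', 'a', 'b', 'c']
'b': index 2 in ['e', 'a', 'b', 'c'] -> ['b', 'e', 'a', 'c']
'c': index 3 in ['b', 'e', 'a', 'c'] -> ['c', 'b', 'e', 'a']
'a': index 3 in ['c', 'b', 'e', 'a'] -> ['a', 'c', 'b', 'e']
'e': index 3 in ['a', 'c', 'b', 'e'] -> ['e', 'a', 'c', 'b']
'e': index 0 in ['e', 'a', 'c', 'b'] -> ['e', 'a', 'c', 'b']
'b': index 3 in ['e', 'a', 'c', 'b'] -> ['b', 'e', 'a', 'c']
'b': index 0 in ['b', 'e', 'a', 'c'] -> ['b', 'e', 'a', 'c']
'c': index 3 in ['b', 'e', 'a', 'c'] -> ['c', 'b', 'e', 'a']
'a': index 3 in ['c', 'b', 'e', 'a'] -> ['a', 'c', 'b', 'e']
'b': index 2 in ['a', 'c', 'b', 'e'] -> ['b', 'a', 'c', 'e']


Output: [0, 3, 2, 3, 3, 3, 0, 3, 0, 3, 3, 2]


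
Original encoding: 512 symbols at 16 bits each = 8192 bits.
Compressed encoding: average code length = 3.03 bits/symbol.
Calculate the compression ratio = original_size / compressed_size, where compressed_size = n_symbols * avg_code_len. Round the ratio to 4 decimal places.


original_size = n_symbols * orig_bits = 512 * 16 = 8192 bits
compressed_size = n_symbols * avg_code_len = 512 * 3.03 = 1551.36 bits
ratio = original_size / compressed_size = 8192 / 1551.36 = 5.2805

Compression ratio = 5.2805


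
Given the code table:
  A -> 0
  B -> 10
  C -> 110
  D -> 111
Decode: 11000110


Decoding:
110 -> C
0 -> A
0 -> A
110 -> C


Result: CAAC


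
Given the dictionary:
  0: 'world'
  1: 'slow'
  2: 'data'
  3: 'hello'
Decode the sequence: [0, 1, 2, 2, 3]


Look up each index in the dictionary:
  0 -> 'world'
  1 -> 'slow'
  2 -> 'data'
  2 -> 'data'
  3 -> 'hello'

Decoded: "world slow data data hello"


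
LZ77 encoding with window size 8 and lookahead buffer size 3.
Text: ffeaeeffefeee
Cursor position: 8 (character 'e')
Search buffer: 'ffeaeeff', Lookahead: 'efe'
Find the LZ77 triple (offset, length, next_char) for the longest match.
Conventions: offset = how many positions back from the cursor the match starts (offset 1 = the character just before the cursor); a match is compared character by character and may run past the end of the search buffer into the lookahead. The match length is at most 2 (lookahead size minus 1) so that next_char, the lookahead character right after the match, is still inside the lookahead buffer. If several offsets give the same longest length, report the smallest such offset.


Try each offset into the search buffer:
  offset=1 (pos 7, char 'f'): match length 0
  offset=2 (pos 6, char 'f'): match length 0
  offset=3 (pos 5, char 'e'): match length 2
  offset=4 (pos 4, char 'e'): match length 1
  offset=5 (pos 3, char 'a'): match length 0
  offset=6 (pos 2, char 'e'): match length 1
  offset=7 (pos 1, char 'f'): match length 0
  offset=8 (pos 0, char 'f'): match length 0
Longest match has length 2 at offset 3.
next_char = character at position 8 + 2 = 10 -> 'e'

Best match: offset=3, length=2 (matching 'ef' starting at position 5)
LZ77 triple: (3, 2, 'e')


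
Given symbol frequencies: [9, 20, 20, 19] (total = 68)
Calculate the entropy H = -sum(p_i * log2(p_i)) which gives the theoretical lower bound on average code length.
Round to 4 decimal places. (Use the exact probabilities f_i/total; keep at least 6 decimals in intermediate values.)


Per-symbol terms -p_i * log2(p_i) with p_i = f_i/68:
  p = 9/68 = 0.132353: log2(p) = -2.917538, -p*log2(p) = 0.386145
  p = 20/68 = 0.294118: log2(p) = -1.765535, -p*log2(p) = 0.519275
  p = 20/68 = 0.294118: log2(p) = -1.765535, -p*log2(p) = 0.519275
  p = 19/68 = 0.279412: log2(p) = -1.839535, -p*log2(p) = 0.513988
H = 0.386145 + 0.519275 + 0.519275 + 0.513988 = 1.938683

H = 1.9387 bits/symbol


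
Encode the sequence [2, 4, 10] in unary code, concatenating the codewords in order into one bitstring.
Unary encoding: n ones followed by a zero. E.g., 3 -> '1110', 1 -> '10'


Encode each number as n ones followed by a terminating 0:
  2 -> 110 (3 bits)
  4 -> 11110 (5 bits)
  10 -> 11111111110 (11 bits)
Total length = 3 + 5 + 11 = 19 bits.

Unary([2, 4, 10]) = 1101111011111111110 (19 bits)


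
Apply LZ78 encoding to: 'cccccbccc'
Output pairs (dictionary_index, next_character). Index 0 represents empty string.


LZ78 encoding steps:
Dictionary: {0: ''}
Step 1: w='' (idx 0), next='c' -> output (0, 'c'), add 'c' as idx 1
Step 2: w='c' (idx 1), next='c' -> output (1, 'c'), add 'cc' as idx 2
Step 3: w='cc' (idx 2), next='b' -> output (2, 'b'), add 'ccb' as idx 3
Step 4: w='cc' (idx 2), next='c' -> output (2, 'c'), add 'ccc' as idx 4


Encoded: [(0, 'c'), (1, 'c'), (2, 'b'), (2, 'c')]


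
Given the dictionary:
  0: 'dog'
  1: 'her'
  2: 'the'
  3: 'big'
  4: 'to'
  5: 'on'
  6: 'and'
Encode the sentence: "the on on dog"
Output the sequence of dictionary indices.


Look up each word in the dictionary:
  'the' -> 2
  'on' -> 5
  'on' -> 5
  'dog' -> 0

Encoded: [2, 5, 5, 0]


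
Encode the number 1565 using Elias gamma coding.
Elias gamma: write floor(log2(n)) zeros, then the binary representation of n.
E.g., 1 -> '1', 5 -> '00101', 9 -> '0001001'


num_bits = floor(log2(1565)) + 1 = 11
leading_zeros = num_bits - 1 = 10
binary(1565) = 11000011101

Elias gamma(1565) = '0000000000' + '11000011101' = 000000000011000011101 (21 bits)


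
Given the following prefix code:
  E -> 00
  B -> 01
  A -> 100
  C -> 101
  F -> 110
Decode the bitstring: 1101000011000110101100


Decoding step by step:
Bits 110 -> F
Bits 100 -> A
Bits 00 -> E
Bits 110 -> F
Bits 00 -> E
Bits 110 -> F
Bits 101 -> C
Bits 100 -> A


Decoded message: FAEFEFCA


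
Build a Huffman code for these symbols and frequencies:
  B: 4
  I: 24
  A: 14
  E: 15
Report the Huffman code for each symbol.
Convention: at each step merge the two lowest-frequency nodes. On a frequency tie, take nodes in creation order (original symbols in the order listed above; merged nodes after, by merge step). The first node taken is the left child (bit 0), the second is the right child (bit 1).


Huffman tree construction:
Step 1: Merge B(4) + A(14) = 18
Step 2: Merge E(15) + (B+A)(18) = 33
Step 3: Merge I(24) + (E+(B+A))(33) = 57
Read each symbol's code off the tree from the root (left child = 0, right child = 1).

Codes:
  B: 110 (length 3)
  I: 0 (length 1)
  A: 111 (length 3)
  E: 10 (length 2)
Average code length: 108/57 = 1.8947 bits/symbol


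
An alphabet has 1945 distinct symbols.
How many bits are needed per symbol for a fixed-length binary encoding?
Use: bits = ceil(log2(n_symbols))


log2(1945) = 10.9256
Bracket: 2^10 = 1024 < 1945 <= 2^11 = 2048
So ceil(log2(1945)) = 11

bits = ceil(log2(1945)) = ceil(10.9256) = 11 bits


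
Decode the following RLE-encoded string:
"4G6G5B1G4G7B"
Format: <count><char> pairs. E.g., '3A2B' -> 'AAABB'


Expanding each <count><char> pair:
  4G -> 'GGGG'
  6G -> 'GGGGGG'
  5B -> 'BBBBB'
  1G -> 'G'
  4G -> 'GGGG'
  7B -> 'BBBBBBB'

Decoded = GGGGGGGGGGBBBBBGGGGGBBBBBBB


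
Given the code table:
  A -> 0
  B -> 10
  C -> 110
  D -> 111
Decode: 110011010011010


Decoding:
110 -> C
0 -> A
110 -> C
10 -> B
0 -> A
110 -> C
10 -> B


Result: CACBACB


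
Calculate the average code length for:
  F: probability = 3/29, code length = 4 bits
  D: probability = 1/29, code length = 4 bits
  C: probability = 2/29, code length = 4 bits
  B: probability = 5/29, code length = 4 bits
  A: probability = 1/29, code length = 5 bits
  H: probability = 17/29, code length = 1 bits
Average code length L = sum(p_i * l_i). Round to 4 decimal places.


Weighted contributions p_i * l_i:
  F: (3/29) * 4 = 12/29
  D: (1/29) * 4 = 4/29
  C: (2/29) * 4 = 8/29
  B: (5/29) * 4 = 20/29
  A: (1/29) * 5 = 5/29
  H: (17/29) * 1 = 17/29
Sum = (12 + 4 + 8 + 20 + 5 + 17)/29 = 66/29

L = 66/29 = 2.2759 bits/symbol


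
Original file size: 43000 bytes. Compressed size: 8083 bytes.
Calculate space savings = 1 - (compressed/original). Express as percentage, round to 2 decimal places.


ratio = compressed/original = 8083/43000 = 0.187977
savings = 1 - ratio = 1 - 0.187977 = 0.812023
as a percentage: 0.812023 * 100 = 81.2%

Space savings = 1 - 8083/43000 = 81.2%


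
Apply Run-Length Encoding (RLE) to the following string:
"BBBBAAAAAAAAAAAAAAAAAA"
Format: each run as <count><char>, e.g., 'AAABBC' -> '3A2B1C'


Scanning runs left to right:
  i=0: run of 'B' x 4 -> '4B'
  i=4: run of 'A' x 18 -> '18A'

RLE = 4B18A


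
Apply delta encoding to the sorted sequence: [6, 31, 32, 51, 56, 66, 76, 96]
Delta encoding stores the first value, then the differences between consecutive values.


First value: 6
Deltas:
  31 - 6 = 25
  32 - 31 = 1
  51 - 32 = 19
  56 - 51 = 5
  66 - 56 = 10
  76 - 66 = 10
  96 - 76 = 20


Delta encoded: [6, 25, 1, 19, 5, 10, 10, 20]


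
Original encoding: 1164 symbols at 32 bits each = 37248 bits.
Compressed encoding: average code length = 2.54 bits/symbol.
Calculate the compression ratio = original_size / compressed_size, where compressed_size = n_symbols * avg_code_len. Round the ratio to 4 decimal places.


original_size = n_symbols * orig_bits = 1164 * 32 = 37248 bits
compressed_size = n_symbols * avg_code_len = 1164 * 2.54 = 2956.56 bits
ratio = original_size / compressed_size = 37248 / 2956.56 = 12.5984

Compression ratio = 12.5984


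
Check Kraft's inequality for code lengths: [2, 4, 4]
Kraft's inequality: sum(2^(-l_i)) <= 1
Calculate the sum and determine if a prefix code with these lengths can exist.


Sum = 2^(-2) + 2^(-4) + 2^(-4)
    = 0.25 + 0.0625 + 0.0625
    = 6/16 = 0.375
Since 0.375 <= 1, Kraft's inequality IS satisfied.
A prefix code with these lengths CAN exist.

Kraft sum = 0.375. Satisfied.


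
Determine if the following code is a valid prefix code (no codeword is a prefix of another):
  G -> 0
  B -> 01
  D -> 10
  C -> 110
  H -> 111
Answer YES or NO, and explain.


Checking each pair (does one codeword prefix another?):
  G='0' vs B='01': prefix -- VIOLATION

NO -- this is NOT a valid prefix code. G (0) is a prefix of B (01).


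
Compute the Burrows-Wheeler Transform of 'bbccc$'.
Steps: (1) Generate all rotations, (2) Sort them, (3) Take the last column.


Rotations (sorted):
  0: $bbccc -> last char: c
  1: bbccc$ -> last char: $
  2: bccc$b -> last char: b
  3: c$bbcc -> last char: c
  4: cc$bbc -> last char: c
  5: ccc$bb -> last char: b


BWT = c$bccb
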